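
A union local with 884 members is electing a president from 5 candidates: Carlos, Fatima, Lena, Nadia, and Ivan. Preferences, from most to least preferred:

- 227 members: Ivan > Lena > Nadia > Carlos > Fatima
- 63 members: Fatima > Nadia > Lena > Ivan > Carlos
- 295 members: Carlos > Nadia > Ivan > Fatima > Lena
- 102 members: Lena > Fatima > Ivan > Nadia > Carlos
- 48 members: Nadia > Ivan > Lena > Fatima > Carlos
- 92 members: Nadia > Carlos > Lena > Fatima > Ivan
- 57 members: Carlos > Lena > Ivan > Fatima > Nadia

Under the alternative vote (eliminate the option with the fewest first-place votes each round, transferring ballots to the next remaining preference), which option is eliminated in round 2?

Round 1: Carlos 352, Fatima 63, Lena 102, Nadia 140, Ivan 227. Eliminate Fatima.
Round 2: Carlos 352, Lena 102, Nadia 203, Ivan 227. Eliminate Lena.

Lena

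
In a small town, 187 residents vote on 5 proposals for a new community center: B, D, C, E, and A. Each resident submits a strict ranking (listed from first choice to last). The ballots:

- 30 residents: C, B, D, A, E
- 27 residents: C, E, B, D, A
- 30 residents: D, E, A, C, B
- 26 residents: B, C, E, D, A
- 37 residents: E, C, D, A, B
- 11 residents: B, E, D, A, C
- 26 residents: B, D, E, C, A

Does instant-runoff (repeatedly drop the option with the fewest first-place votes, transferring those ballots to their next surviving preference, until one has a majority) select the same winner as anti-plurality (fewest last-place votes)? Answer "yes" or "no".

no

Instant-runoff — R1 B 63, D 30, C 57, E 37, A 0 (A out); R2 B 63, D 30, C 57, E 37 (D out); R3 B 63, C 57, E 67 (C out); R4 B 93, E 94 (E winner). Winner: E.
Anti-plurality — last-place votes: B 67, D 0, C 11, E 30, A 79. Winner: D.
The two methods disagree.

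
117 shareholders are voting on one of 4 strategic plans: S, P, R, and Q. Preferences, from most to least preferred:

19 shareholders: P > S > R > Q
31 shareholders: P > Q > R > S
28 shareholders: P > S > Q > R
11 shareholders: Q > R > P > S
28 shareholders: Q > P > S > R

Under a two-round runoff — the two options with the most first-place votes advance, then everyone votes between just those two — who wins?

Round 1 first-place votes: S 0, P 78, R 0, Q 39.
P and Q advance.
Runoff: P is preferred to Q by 78 voters; Q by 39.
P wins the runoff.

P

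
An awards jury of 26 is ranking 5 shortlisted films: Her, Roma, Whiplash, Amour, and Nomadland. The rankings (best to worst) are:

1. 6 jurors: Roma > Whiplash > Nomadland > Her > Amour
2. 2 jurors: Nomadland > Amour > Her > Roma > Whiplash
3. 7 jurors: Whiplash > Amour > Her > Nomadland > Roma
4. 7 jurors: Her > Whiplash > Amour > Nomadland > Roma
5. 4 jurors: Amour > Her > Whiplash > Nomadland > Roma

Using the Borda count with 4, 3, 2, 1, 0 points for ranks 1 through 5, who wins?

Whiplash

Her: 6·1 + 2·2 + 7·2 + 7·4 + 4·3 = 64
Roma: 6·4 + 2·1 + 7·0 + 7·0 + 4·0 = 26
Whiplash: 6·3 + 2·0 + 7·4 + 7·3 + 4·2 = 75
Amour: 6·0 + 2·3 + 7·3 + 7·2 + 4·4 = 57
Nomadland: 6·2 + 2·4 + 7·1 + 7·1 + 4·1 = 38
Whiplash has the highest Borda score (75).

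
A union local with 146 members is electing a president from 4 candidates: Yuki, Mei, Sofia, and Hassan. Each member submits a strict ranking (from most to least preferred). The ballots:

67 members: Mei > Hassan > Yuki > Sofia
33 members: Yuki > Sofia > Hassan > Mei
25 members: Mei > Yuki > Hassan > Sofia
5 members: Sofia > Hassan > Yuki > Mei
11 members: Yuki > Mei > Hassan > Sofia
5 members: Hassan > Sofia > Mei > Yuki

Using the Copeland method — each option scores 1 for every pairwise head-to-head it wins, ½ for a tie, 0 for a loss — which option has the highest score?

Yuki: beats Sofia; loses to Mei and Hassan → score 1.
Mei: beats Yuki, Sofia, and Hassan → score 3.
Sofia: loses to Yuki, Mei, and Hassan → score 0.
Hassan: beats Yuki and Sofia; loses to Mei → score 2.
Mei has the best pairwise record.

Mei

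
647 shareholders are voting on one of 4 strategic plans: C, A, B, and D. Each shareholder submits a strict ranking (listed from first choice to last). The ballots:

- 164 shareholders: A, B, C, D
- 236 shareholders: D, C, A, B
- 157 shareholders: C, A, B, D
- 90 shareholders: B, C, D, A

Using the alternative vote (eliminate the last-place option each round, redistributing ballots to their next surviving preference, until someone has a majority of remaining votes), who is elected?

C

Round 1: C 157, A 164, B 90, D 236. Eliminate B.
Round 2: C 247, A 164, D 236. Eliminate A.
Round 3: C 411, D 236. C has a majority.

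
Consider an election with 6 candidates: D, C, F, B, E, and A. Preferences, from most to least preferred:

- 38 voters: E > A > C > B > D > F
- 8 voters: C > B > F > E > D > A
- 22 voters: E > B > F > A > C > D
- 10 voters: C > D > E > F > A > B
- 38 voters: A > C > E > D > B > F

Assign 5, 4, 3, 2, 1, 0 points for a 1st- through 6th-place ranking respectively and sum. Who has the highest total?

E

D: 38·1 + 8·1 + 22·0 + 10·4 + 38·2 = 162
C: 38·3 + 8·5 + 22·1 + 10·5 + 38·4 = 378
F: 38·0 + 8·3 + 22·3 + 10·2 + 38·0 = 110
B: 38·2 + 8·4 + 22·4 + 10·0 + 38·1 = 234
E: 38·5 + 8·2 + 22·5 + 10·3 + 38·3 = 460
A: 38·4 + 8·0 + 22·2 + 10·1 + 38·5 = 396
E has the highest Borda score (460).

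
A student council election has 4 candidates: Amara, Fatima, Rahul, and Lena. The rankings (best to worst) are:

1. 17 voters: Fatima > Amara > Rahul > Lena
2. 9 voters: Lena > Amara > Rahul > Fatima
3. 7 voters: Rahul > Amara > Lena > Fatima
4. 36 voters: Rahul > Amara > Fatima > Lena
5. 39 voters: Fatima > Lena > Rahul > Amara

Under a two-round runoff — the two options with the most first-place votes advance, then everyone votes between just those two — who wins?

Round 1 first-place votes: Amara 0, Fatima 56, Rahul 43, Lena 9.
Fatima and Rahul advance.
Runoff: Fatima is preferred to Rahul by 56 voters; Rahul by 52.
Fatima wins the runoff.

Fatima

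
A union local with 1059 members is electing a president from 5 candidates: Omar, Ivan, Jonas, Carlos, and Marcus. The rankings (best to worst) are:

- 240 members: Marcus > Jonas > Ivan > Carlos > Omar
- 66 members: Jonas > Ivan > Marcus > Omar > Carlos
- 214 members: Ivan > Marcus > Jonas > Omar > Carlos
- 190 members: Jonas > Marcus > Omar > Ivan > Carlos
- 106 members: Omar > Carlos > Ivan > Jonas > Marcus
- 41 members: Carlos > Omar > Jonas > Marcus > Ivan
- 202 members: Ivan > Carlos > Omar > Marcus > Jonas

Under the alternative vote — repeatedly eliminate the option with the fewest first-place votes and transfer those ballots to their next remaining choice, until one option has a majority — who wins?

Jonas

Round 1: Omar 106, Ivan 416, Jonas 256, Carlos 41, Marcus 240. Eliminate Carlos.
Round 2: Omar 147, Ivan 416, Jonas 256, Marcus 240. Eliminate Omar.
Round 3: Ivan 522, Jonas 297, Marcus 240. Eliminate Marcus.
Round 4: Ivan 522, Jonas 537. Jonas has a majority.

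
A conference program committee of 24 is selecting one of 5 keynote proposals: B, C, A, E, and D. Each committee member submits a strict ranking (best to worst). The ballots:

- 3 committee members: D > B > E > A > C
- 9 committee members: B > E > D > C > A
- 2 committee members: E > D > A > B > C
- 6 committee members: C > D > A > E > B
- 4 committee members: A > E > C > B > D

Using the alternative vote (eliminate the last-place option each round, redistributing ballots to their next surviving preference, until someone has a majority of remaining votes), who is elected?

B

Round 1: B 9, C 6, A 4, E 2, D 3. Eliminate E.
Round 2: B 9, C 6, A 4, D 5. Eliminate A.
Round 3: B 9, C 10, D 5. Eliminate D.
Round 4: B 14, C 10. B has a majority.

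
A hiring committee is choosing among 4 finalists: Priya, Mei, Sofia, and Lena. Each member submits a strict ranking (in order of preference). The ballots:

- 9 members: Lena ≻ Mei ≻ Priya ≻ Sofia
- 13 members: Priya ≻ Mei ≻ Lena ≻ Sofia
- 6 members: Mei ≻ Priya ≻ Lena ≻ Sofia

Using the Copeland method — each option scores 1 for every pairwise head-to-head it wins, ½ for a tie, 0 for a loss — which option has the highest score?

Mei

Priya: beats Sofia and Lena; loses to Mei → score 2.
Mei: beats Priya, Sofia, and Lena → score 3.
Sofia: loses to Priya, Mei, and Lena → score 0.
Lena: beats Sofia; loses to Priya and Mei → score 1.
Mei has the best pairwise record.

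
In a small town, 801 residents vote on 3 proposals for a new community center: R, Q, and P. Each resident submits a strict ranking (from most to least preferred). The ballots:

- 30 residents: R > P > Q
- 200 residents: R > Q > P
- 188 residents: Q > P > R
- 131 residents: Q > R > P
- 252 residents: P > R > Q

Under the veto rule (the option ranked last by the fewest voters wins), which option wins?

Last-place votes: R 188, Q 282, P 331.
R is ranked last by the fewest voters, so R wins.

R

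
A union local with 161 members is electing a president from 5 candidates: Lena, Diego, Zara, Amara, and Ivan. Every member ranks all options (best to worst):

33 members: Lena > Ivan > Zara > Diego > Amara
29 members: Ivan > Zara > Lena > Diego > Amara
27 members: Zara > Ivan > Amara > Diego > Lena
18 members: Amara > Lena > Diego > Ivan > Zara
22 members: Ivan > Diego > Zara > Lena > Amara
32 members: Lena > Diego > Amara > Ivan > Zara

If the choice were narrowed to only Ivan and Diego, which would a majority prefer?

Ivan

Voters preferring Ivan to Diego: 111; preferring Diego to Ivan: 50.
Ivan wins the head-to-head.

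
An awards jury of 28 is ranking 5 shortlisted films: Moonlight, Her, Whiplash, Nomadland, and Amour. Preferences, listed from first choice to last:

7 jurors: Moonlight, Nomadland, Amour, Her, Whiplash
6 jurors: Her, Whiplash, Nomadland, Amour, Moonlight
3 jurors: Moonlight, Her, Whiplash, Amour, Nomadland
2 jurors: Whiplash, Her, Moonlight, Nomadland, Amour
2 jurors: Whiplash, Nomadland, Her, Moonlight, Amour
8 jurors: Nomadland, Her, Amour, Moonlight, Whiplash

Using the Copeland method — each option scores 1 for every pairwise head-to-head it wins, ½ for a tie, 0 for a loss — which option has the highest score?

Nomadland

Moonlight: beats Whiplash; ties Amour; loses to Her and Nomadland → score 1.5.
Her: beats Moonlight, Whiplash, and Amour; loses to Nomadland → score 3.
Whiplash: loses to Moonlight, Her, Nomadland, and Amour → score 0.
Nomadland: beats Moonlight, Her, Whiplash, and Amour → score 4.
Amour: beats Whiplash; ties Moonlight; loses to Her and Nomadland → score 1.5.
Nomadland has the best pairwise record.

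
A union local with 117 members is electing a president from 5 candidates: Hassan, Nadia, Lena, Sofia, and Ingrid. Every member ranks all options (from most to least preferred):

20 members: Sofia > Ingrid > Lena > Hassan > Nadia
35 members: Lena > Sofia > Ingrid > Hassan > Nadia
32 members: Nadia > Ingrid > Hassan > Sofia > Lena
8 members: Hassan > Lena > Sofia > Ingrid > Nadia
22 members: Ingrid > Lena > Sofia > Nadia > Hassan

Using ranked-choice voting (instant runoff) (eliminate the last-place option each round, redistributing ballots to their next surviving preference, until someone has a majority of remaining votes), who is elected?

Round 1: Hassan 8, Nadia 32, Lena 35, Sofia 20, Ingrid 22. Eliminate Hassan.
Round 2: Nadia 32, Lena 43, Sofia 20, Ingrid 22. Eliminate Sofia.
Round 3: Nadia 32, Lena 43, Ingrid 42. Eliminate Nadia.
Round 4: Lena 43, Ingrid 74. Ingrid has a majority.

Ingrid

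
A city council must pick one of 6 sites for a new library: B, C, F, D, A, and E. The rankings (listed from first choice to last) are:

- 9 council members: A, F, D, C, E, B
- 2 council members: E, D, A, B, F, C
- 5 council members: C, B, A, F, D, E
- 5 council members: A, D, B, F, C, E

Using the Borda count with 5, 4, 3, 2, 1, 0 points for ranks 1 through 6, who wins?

A

B: 9·0 + 2·2 + 5·4 + 5·3 = 39
C: 9·2 + 2·0 + 5·5 + 5·1 = 48
F: 9·4 + 2·1 + 5·2 + 5·2 = 58
D: 9·3 + 2·4 + 5·1 + 5·4 = 60
A: 9·5 + 2·3 + 5·3 + 5·5 = 91
E: 9·1 + 2·5 + 5·0 + 5·0 = 19
A has the highest Borda score (91).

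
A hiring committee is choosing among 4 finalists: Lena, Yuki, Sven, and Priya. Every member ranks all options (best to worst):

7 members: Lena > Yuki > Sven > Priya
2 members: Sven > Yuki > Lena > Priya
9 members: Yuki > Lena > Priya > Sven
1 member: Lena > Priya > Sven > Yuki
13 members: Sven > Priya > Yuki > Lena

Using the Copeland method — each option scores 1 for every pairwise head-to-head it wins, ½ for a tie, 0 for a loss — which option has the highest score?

Yuki

Lena: beats Sven and Priya; loses to Yuki → score 2.
Yuki: beats Lena and Priya; ties Sven → score 2.5.
Sven: beats Priya; ties Yuki; loses to Lena → score 1.5.
Priya: loses to Lena, Yuki, and Sven → score 0.
Yuki has the best pairwise record.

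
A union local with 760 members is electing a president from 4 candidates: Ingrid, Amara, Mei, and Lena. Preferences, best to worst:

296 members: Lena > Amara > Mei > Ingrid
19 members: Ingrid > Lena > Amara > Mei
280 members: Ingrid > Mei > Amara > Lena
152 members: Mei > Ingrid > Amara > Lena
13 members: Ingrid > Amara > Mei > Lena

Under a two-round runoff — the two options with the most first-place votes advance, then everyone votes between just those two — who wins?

Round 1 first-place votes: Ingrid 312, Amara 0, Mei 152, Lena 296.
Ingrid and Lena advance.
Runoff: Ingrid is preferred to Lena by 464 voters; Lena by 296.
Ingrid wins the runoff.

Ingrid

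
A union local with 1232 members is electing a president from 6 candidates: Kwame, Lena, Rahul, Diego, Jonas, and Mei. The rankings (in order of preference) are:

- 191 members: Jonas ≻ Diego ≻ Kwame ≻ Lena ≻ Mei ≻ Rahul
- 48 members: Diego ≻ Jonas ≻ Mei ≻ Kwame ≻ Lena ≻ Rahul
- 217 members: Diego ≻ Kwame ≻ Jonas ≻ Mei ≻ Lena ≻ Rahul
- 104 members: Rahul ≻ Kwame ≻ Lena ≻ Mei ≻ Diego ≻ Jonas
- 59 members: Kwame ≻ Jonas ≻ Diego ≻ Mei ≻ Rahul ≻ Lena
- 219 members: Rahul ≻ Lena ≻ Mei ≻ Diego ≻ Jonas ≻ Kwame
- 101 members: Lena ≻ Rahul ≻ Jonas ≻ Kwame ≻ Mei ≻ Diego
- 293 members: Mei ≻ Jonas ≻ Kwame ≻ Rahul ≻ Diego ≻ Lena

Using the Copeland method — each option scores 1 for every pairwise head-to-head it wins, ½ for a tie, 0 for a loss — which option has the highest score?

Kwame: beats Lena, Rahul, and Mei; loses to Diego and Jonas → score 3.
Lena: loses to Kwame, Rahul, Diego, Jonas, and Mei → score 0.
Rahul: beats Lena and Diego; loses to Kwame, Jonas, and Mei → score 2.
Diego: beats Kwame and Lena; loses to Rahul, Jonas, and Mei → score 2.
Jonas: beats Kwame, Lena, Rahul, and Diego; ties Mei → score 4.5.
Mei: beats Lena, Rahul, and Diego; ties Jonas; loses to Kwame → score 3.5.
Jonas has the best pairwise record.

Jonas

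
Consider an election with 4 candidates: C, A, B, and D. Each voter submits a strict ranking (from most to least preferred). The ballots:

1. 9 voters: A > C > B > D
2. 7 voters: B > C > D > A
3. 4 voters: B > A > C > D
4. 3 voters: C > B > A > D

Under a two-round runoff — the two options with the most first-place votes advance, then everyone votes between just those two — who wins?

B

Round 1 first-place votes: C 3, A 9, B 11, D 0.
B and A advance.
Runoff: B is preferred to A by 14 voters; A by 9.
B wins the runoff.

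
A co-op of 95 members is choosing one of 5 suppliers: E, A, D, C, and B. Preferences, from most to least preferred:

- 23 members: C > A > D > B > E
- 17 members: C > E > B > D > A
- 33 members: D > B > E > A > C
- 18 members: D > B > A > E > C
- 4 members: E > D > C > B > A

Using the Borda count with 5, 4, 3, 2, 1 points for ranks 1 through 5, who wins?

E: 23·1 + 17·4 + 33·3 + 18·2 + 4·5 = 246
A: 23·4 + 17·1 + 33·2 + 18·3 + 4·1 = 233
D: 23·3 + 17·2 + 33·5 + 18·5 + 4·4 = 374
C: 23·5 + 17·5 + 33·1 + 18·1 + 4·3 = 263
B: 23·2 + 17·3 + 33·4 + 18·4 + 4·2 = 309
D has the highest Borda score (374).

D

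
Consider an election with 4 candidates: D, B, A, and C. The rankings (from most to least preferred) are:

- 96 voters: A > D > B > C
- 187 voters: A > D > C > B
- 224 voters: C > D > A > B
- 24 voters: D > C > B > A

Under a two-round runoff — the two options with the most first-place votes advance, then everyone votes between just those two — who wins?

Round 1 first-place votes: D 24, B 0, A 283, C 224.
A and C advance.
Runoff: A is preferred to C by 283 voters; C by 248.
A wins the runoff.

A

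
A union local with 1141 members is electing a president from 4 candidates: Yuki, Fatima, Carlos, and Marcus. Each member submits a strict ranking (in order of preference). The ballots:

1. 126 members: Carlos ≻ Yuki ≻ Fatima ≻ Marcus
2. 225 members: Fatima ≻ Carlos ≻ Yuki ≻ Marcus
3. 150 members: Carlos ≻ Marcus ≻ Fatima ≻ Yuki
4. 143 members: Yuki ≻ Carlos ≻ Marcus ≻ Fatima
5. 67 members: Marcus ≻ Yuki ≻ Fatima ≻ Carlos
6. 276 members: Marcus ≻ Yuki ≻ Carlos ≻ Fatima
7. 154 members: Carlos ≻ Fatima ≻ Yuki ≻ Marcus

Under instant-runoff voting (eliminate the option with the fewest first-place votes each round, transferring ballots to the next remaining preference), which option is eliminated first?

Yuki

Round 1: Yuki 143, Fatima 225, Carlos 430, Marcus 343. Eliminate Yuki.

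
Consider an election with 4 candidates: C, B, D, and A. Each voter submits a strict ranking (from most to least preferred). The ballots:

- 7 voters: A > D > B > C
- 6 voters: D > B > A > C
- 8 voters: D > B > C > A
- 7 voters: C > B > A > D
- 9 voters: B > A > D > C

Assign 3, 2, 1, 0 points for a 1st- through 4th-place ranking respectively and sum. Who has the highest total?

B

C: 7·0 + 6·0 + 8·1 + 7·3 + 9·0 = 29
B: 7·1 + 6·2 + 8·2 + 7·2 + 9·3 = 76
D: 7·2 + 6·3 + 8·3 + 7·0 + 9·1 = 65
A: 7·3 + 6·1 + 8·0 + 7·1 + 9·2 = 52
B has the highest Borda score (76).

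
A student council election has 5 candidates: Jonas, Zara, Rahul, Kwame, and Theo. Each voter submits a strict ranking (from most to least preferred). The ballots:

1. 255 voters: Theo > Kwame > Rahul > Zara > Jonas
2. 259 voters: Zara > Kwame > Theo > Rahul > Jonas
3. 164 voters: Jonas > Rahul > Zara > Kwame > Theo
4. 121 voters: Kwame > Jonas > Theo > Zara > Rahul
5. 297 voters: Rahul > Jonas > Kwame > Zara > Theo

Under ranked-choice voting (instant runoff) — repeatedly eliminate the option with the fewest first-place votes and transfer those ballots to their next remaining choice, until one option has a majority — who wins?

Round 1: Jonas 164, Zara 259, Rahul 297, Kwame 121, Theo 255. Eliminate Kwame.
Round 2: Jonas 285, Zara 259, Rahul 297, Theo 255. Eliminate Theo.
Round 3: Jonas 285, Zara 259, Rahul 552. Rahul has a majority.

Rahul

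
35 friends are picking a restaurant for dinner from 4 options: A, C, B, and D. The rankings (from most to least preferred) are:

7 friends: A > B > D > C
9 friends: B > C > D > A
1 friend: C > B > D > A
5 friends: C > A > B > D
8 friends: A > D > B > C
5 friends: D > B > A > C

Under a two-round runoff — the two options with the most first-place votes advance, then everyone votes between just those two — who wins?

A

Round 1 first-place votes: A 15, C 6, B 9, D 5.
A and B advance.
Runoff: A is preferred to B by 20 voters; B by 15.
A wins the runoff.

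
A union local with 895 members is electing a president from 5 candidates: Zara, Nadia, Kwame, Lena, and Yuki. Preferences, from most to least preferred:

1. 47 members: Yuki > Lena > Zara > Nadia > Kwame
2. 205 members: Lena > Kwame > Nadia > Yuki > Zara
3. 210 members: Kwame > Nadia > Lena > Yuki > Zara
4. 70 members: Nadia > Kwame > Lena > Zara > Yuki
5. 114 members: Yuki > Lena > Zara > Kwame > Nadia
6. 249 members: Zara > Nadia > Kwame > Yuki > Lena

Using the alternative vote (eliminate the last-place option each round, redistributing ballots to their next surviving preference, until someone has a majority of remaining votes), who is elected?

Kwame

Round 1: Zara 249, Nadia 70, Kwame 210, Lena 205, Yuki 161. Eliminate Nadia.
Round 2: Zara 249, Kwame 280, Lena 205, Yuki 161. Eliminate Yuki.
Round 3: Zara 249, Kwame 280, Lena 366. Eliminate Zara.
Round 4: Kwame 529, Lena 366. Kwame has a majority.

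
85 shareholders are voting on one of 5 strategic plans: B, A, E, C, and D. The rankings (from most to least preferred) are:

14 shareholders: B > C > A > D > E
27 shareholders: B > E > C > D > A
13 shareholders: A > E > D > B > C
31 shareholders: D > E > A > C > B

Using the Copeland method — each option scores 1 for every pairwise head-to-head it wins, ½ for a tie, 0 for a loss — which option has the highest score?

D

B: beats C; loses to A, E, and D → score 1.
A: beats B and C; loses to E and D → score 2.
E: beats B, A, and C; loses to D → score 3.
C: loses to B, A, E, and D → score 0.
D: beats B, A, E, and C → score 4.
D has the best pairwise record.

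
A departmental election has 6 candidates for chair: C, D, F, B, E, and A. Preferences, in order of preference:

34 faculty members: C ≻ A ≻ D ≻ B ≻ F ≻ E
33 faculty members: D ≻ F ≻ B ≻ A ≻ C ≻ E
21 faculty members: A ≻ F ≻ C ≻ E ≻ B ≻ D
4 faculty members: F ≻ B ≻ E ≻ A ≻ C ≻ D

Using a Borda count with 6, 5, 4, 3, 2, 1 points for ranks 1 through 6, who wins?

C: 34·6 + 33·2 + 21·4 + 4·2 = 362
D: 34·4 + 33·6 + 21·1 + 4·1 = 359
F: 34·2 + 33·5 + 21·5 + 4·6 = 362
B: 34·3 + 33·4 + 21·2 + 4·5 = 296
E: 34·1 + 33·1 + 21·3 + 4·4 = 146
A: 34·5 + 33·3 + 21·6 + 4·3 = 407
A has the highest Borda score (407).

A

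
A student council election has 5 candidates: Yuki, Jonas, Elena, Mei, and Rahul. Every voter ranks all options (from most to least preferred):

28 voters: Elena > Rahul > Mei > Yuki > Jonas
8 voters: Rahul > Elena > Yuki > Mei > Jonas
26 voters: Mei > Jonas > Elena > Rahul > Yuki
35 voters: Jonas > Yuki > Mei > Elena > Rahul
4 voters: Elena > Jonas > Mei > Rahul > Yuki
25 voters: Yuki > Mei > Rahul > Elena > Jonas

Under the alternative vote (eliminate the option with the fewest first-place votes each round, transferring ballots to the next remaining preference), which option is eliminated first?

Round 1: Yuki 25, Jonas 35, Elena 32, Mei 26, Rahul 8. Eliminate Rahul.

Rahul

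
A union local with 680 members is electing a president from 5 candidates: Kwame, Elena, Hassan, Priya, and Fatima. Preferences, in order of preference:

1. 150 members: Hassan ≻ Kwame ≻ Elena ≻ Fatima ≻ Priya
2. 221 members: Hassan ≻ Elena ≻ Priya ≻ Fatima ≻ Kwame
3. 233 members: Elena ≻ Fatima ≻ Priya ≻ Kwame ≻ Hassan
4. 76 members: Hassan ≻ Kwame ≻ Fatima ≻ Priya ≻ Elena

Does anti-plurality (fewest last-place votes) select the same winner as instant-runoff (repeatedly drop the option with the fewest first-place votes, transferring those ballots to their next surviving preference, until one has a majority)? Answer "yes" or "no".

no

Anti-plurality — last-place votes: Kwame 221, Elena 76, Hassan 233, Priya 150, Fatima 0. Winner: Fatima.
Instant-runoff — R1 Kwame 0, Elena 233, Hassan 447, Priya 0, Fatima 0 (Hassan winner). Winner: Hassan.
The two methods disagree.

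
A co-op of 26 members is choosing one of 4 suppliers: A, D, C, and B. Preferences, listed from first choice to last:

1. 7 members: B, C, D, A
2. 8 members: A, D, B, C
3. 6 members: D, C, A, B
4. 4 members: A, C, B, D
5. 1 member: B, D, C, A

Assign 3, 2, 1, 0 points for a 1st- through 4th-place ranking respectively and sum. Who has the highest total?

A: 7·0 + 8·3 + 6·1 + 4·3 + 1·0 = 42
D: 7·1 + 8·2 + 6·3 + 4·0 + 1·2 = 43
C: 7·2 + 8·0 + 6·2 + 4·2 + 1·1 = 35
B: 7·3 + 8·1 + 6·0 + 4·1 + 1·3 = 36
D has the highest Borda score (43).

D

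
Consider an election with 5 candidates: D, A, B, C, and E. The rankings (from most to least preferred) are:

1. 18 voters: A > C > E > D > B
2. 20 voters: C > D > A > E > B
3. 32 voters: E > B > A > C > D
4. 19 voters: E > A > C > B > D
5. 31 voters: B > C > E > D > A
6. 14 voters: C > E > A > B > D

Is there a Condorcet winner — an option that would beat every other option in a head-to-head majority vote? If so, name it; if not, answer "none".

none

Checking pairwise contests:
A beats D 83–51.
E beats A 96–38.
A beats B 71–63.
A beats C 69–65.
C beats E 83–51.
Every option loses at least one head-to-head, so there is no Condorcet winner.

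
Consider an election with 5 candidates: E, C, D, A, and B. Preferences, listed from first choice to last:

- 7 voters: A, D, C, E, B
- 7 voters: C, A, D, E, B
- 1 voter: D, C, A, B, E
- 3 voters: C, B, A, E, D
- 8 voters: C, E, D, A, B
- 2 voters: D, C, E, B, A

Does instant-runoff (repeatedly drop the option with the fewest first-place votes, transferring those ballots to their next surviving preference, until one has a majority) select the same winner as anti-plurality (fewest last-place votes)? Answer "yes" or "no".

yes

Instant-runoff — R1 E 0, C 18, D 3, A 7, B 0 (C winner). Winner: C.
Anti-plurality — last-place votes: E 1, C 0, D 3, A 2, B 22. Winner: C.
The two methods agree.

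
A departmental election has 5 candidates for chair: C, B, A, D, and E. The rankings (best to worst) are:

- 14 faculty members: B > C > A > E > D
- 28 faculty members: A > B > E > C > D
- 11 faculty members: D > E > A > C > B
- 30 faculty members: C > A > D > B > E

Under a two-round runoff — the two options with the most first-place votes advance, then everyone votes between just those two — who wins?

Round 1 first-place votes: C 30, B 14, A 28, D 11, E 0.
C and A advance.
Runoff: C is preferred to A by 44 voters; A by 39.
C wins the runoff.

C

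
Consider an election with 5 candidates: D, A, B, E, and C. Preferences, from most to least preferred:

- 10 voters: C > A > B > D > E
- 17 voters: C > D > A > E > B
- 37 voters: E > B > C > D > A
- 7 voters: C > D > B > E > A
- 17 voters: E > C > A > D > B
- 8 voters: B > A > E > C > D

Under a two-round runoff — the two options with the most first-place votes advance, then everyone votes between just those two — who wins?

Round 1 first-place votes: D 0, A 0, B 8, E 54, C 34.
E and C advance.
Runoff: E is preferred to C by 62 voters; C by 34.
E wins the runoff.

E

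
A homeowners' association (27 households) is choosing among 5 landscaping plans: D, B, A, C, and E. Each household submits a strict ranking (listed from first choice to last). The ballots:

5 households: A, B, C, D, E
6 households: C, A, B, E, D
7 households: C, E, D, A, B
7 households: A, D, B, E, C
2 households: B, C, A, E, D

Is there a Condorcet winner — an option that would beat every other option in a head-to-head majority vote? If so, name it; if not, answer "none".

none

Checking pairwise contests:
A beats D 20–7.
D beats B 14–13.
C beats A 15–12.
B beats C 14–13.
B beats E 20–7.
Every option loses at least one head-to-head, so there is no Condorcet winner.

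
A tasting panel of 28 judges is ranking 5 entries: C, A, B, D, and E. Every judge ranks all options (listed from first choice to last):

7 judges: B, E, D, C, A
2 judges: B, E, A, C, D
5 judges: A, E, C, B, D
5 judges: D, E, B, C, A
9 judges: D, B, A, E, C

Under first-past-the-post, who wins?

D

First-place votes: C 0, A 5, B 9, D 14, E 0.
D has the most first-place votes.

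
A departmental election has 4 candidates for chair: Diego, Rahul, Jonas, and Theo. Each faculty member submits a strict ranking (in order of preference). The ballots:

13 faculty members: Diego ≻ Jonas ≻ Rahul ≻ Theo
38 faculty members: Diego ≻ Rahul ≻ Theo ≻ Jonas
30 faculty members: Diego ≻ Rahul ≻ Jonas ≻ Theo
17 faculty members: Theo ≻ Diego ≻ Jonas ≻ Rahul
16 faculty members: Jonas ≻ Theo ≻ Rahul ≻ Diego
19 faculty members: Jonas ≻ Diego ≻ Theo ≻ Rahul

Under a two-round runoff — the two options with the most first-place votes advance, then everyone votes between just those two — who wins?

Round 1 first-place votes: Diego 81, Rahul 0, Jonas 35, Theo 17.
Diego and Jonas advance.
Runoff: Diego is preferred to Jonas by 98 voters; Jonas by 35.
Diego wins the runoff.

Diego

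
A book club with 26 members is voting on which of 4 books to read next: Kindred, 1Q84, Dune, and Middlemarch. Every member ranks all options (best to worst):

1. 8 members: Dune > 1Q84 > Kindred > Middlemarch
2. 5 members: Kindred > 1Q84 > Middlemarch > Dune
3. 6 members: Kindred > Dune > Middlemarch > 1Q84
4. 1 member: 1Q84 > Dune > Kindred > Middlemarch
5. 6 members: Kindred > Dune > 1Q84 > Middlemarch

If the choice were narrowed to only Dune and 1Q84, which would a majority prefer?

Voters preferring Dune to 1Q84: 20; preferring 1Q84 to Dune: 6.
Dune wins the head-to-head.

Dune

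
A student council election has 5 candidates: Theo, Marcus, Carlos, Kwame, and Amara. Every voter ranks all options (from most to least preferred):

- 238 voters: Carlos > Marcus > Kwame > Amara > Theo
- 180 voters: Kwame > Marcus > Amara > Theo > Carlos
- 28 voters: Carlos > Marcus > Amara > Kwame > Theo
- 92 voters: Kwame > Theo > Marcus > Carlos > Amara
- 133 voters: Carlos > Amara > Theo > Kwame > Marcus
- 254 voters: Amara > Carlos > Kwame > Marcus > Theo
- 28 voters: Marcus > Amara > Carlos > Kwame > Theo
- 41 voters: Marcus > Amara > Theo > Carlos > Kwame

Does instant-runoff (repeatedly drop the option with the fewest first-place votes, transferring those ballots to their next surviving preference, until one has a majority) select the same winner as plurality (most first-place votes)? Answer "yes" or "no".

no

Instant-runoff — R1 Theo 0, Marcus 69, Carlos 399, Kwame 272, Amara 254 (Theo out); R2 Marcus 69, Carlos 399, Kwame 272, Amara 254 (Marcus out); R3 Carlos 399, Kwame 272, Amara 323 (Kwame out); R4 Carlos 491, Amara 503 (Amara winner). Winner: Amara.
Plurality — first-place votes: Theo 0, Marcus 69, Carlos 399, Kwame 272, Amara 254. Winner: Carlos.
The two methods disagree.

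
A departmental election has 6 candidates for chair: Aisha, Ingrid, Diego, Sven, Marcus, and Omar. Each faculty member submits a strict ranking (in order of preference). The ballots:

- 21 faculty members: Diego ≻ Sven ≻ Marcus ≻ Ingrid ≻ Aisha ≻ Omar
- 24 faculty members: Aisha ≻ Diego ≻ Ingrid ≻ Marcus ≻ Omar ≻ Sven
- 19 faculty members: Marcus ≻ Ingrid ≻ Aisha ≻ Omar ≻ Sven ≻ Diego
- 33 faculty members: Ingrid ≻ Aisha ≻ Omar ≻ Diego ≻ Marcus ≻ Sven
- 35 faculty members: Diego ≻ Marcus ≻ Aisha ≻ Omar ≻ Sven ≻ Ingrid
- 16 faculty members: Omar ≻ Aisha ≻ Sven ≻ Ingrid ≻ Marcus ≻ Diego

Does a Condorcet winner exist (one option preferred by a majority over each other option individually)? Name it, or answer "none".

Checking pairwise contests:
Marcus beats Aisha 75–73.
Aisha beats Ingrid 75–73.
Aisha beats Diego 92–56.
Aisha beats Sven 127–21.
Diego beats Marcus 113–35.
Aisha beats Omar 132–16.
Every option loses at least one head-to-head, so there is no Condorcet winner.

none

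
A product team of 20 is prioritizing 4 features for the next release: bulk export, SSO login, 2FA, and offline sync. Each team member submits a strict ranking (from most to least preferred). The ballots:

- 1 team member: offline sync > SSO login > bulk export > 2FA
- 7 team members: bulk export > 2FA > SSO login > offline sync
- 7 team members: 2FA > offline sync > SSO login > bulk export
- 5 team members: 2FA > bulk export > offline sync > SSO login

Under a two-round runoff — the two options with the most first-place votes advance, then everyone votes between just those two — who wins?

2FA

Round 1 first-place votes: bulk export 7, SSO login 0, 2FA 12, offline sync 1.
2FA and bulk export advance.
Runoff: 2FA is preferred to bulk export by 12 voters; bulk export by 8.
2FA wins the runoff.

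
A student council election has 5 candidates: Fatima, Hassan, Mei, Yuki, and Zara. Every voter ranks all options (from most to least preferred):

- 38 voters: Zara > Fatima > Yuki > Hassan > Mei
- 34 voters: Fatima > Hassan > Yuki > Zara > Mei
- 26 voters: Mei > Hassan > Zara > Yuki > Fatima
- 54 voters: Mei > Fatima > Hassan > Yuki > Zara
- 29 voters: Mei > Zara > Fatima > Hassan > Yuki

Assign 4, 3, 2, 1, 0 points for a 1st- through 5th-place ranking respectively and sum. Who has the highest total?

Fatima: 38·3 + 34·4 + 26·0 + 54·3 + 29·2 = 470
Hassan: 38·1 + 34·3 + 26·3 + 54·2 + 29·1 = 355
Mei: 38·0 + 34·0 + 26·4 + 54·4 + 29·4 = 436
Yuki: 38·2 + 34·2 + 26·1 + 54·1 + 29·0 = 224
Zara: 38·4 + 34·1 + 26·2 + 54·0 + 29·3 = 325
Fatima has the highest Borda score (470).

Fatima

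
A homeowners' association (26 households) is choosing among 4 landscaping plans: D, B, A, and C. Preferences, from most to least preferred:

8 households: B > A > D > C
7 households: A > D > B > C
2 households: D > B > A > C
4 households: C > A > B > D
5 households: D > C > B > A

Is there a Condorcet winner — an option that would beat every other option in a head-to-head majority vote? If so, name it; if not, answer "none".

none

Checking pairwise contests:
A beats D 19–7.
D beats B 14–12.
B beats A 15–11.
D beats C 22–4.
Every option loses at least one head-to-head, so there is no Condorcet winner.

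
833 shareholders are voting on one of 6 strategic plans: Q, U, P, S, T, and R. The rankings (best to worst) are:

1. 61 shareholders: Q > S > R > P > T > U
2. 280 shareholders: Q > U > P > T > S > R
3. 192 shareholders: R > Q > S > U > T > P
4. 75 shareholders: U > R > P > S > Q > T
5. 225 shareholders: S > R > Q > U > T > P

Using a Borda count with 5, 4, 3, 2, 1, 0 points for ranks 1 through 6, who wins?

Q: 61·5 + 280·5 + 192·4 + 75·1 + 225·3 = 3223
U: 61·0 + 280·4 + 192·2 + 75·5 + 225·2 = 2329
P: 61·2 + 280·3 + 192·0 + 75·3 + 225·0 = 1187
S: 61·4 + 280·1 + 192·3 + 75·2 + 225·5 = 2375
T: 61·1 + 280·2 + 192·1 + 75·0 + 225·1 = 1038
R: 61·3 + 280·0 + 192·5 + 75·4 + 225·4 = 2343
Q has the highest Borda score (3223).

Q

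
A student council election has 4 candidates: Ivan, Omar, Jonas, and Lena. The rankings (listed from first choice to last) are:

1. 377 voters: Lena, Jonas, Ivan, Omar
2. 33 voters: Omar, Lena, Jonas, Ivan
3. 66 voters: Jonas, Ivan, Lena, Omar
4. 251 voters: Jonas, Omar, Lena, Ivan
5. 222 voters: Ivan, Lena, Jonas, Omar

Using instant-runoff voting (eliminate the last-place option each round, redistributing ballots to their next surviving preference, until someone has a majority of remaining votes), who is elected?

Lena

Round 1: Ivan 222, Omar 33, Jonas 317, Lena 377. Eliminate Omar.
Round 2: Ivan 222, Jonas 317, Lena 410. Eliminate Ivan.
Round 3: Jonas 317, Lena 632. Lena has a majority.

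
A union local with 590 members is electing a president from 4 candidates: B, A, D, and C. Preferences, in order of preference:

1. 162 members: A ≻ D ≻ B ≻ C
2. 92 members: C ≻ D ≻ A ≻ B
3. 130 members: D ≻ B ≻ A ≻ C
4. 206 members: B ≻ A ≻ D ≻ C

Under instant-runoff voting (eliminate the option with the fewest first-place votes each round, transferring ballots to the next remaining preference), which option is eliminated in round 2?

Round 1: B 206, A 162, D 130, C 92. Eliminate C.
Round 2: B 206, A 162, D 222. Eliminate A.

A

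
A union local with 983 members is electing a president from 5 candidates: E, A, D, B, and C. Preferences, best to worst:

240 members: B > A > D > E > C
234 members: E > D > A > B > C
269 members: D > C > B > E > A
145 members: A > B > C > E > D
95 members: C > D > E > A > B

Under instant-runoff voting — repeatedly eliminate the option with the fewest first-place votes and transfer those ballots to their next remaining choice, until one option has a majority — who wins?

Round 1: E 234, A 145, D 269, B 240, C 95. Eliminate C.
Round 2: E 234, A 145, D 364, B 240. Eliminate A.
Round 3: E 234, D 364, B 385. Eliminate E.
Round 4: D 598, B 385. D has a majority.

D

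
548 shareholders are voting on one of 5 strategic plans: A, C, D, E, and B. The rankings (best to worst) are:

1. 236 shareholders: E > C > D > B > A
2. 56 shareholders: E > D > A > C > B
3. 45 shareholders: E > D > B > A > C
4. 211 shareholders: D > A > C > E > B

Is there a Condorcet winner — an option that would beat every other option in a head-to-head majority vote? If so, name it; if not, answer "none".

E vs A: 337–211 for E.
E vs C: 337–211 for E.
E vs D: 337–211 for E.
E vs B: 548–0 for E.
E beats every other option head-to-head.

E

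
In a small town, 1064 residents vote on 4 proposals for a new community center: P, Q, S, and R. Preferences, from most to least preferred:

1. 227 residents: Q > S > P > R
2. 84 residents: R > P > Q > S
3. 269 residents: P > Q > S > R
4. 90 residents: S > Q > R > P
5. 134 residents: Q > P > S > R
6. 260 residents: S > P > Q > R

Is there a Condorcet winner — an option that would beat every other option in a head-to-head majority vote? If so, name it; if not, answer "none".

none

Checking pairwise contests:
S beats P 577–487.
P beats Q 613–451.
Q beats S 714–350.
P beats R 890–174.
Every option loses at least one head-to-head, so there is no Condorcet winner.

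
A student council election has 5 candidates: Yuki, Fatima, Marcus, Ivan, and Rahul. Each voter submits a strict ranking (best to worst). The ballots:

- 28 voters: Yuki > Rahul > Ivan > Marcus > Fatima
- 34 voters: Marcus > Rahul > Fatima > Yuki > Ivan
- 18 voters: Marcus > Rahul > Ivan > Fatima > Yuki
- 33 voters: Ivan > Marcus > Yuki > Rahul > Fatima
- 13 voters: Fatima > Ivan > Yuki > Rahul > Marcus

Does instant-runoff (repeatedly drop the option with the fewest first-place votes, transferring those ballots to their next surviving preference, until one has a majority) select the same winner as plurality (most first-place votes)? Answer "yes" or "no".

no

Instant-runoff — R1 Yuki 28, Fatima 13, Marcus 52, Ivan 33, Rahul 0 (Rahul out); R2 Yuki 28, Fatima 13, Marcus 52, Ivan 33 (Fatima out); R3 Yuki 28, Marcus 52, Ivan 46 (Yuki out); R4 Marcus 52, Ivan 74 (Ivan winner). Winner: Ivan.
Plurality — first-place votes: Yuki 28, Fatima 13, Marcus 52, Ivan 33, Rahul 0. Winner: Marcus.
The two methods disagree.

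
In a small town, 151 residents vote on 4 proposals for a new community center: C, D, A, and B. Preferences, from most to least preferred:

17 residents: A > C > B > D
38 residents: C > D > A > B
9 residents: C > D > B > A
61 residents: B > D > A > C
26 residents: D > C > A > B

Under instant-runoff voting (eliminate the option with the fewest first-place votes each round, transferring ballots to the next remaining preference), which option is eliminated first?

Round 1: C 47, D 26, A 17, B 61. Eliminate A.

A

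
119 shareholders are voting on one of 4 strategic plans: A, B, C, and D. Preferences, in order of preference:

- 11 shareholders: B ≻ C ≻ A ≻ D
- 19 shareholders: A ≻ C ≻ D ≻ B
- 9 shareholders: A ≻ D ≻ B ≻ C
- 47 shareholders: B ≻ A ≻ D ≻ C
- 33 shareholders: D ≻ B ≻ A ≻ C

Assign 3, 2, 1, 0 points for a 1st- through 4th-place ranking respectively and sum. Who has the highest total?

A: 11·1 + 19·3 + 9·3 + 47·2 + 33·1 = 222
B: 11·3 + 19·0 + 9·1 + 47·3 + 33·2 = 249
C: 11·2 + 19·2 + 9·0 + 47·0 + 33·0 = 60
D: 11·0 + 19·1 + 9·2 + 47·1 + 33·3 = 183
B has the highest Borda score (249).

B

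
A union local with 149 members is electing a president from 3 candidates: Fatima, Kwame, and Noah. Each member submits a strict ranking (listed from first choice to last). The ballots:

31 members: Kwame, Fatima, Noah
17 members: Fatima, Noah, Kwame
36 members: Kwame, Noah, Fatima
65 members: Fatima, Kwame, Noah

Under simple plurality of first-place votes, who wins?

First-place votes: Fatima 82, Kwame 67, Noah 0.
Fatima has the most first-place votes.

Fatima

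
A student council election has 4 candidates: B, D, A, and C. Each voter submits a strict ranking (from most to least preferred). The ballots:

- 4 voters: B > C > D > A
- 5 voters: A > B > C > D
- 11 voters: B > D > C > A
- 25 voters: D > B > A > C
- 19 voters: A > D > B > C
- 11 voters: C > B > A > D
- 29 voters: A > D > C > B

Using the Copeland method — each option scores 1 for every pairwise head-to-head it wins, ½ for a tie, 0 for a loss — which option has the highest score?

A

B: beats C; loses to D and A → score 1.
D: beats B and C; loses to A → score 2.
A: beats B, D, and C → score 3.
C: loses to B, D, and A → score 0.
A has the best pairwise record.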